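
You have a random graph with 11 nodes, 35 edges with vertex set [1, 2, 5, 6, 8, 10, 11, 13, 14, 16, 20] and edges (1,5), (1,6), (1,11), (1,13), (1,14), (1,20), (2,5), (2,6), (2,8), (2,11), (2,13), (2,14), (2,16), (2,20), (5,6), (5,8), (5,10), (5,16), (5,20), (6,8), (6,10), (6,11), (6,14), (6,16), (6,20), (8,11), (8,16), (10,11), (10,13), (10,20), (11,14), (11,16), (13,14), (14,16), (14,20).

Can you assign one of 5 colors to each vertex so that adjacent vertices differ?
Yes, G is 5-colorable

A valid 5-coloring: color 1: [6, 13]; color 2: [1, 2, 10]; color 3: [5, 11]; color 4: [8, 14]; color 5: [16, 20].
(χ(G) = 5 ≤ 5.)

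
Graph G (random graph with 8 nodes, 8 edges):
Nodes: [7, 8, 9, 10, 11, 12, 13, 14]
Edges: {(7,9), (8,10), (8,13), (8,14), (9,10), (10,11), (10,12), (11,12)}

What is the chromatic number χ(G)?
χ(G) = 3

Clique number ω(G) = 3 (lower bound: χ ≥ ω).
The clique on [10, 11, 12] has size 3, forcing χ ≥ 3, and the coloring below uses 3 colors, so χ(G) = 3.
A valid 3-coloring: color 1: [7, 10, 13, 14]; color 2: [8, 9, 11]; color 3: [12].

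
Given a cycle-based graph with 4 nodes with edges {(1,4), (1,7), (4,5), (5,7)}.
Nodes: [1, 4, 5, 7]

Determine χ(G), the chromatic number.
χ(G) = 2

Clique number ω(G) = 2 (lower bound: χ ≥ ω).
The graph is bipartite (no odd cycle), so 2 colors suffice: χ(G) = 2.
A valid 2-coloring: color 1: [4, 7]; color 2: [1, 5].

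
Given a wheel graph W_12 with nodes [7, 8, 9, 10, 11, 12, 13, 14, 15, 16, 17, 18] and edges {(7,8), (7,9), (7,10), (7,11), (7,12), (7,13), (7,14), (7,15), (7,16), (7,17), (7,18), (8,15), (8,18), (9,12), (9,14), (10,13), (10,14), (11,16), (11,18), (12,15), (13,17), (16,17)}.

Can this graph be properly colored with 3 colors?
Odd cycle [13, 10, 14, 9, 12, 15, 8, 18, 11, 16, 17] needs 3 colors (χ ≥ 3).
Vertex 7 is adjacent to every vertex of [8, 9, 10, 11, 12, 13, 14, 15, 16, 17, 18], which already need 3 colors among themselves, so 7 needs a new color (χ ≥ 4).
Hence χ(G) ≥ 4 > 3, so no proper 3-coloring exists.

No, G is not 3-colorable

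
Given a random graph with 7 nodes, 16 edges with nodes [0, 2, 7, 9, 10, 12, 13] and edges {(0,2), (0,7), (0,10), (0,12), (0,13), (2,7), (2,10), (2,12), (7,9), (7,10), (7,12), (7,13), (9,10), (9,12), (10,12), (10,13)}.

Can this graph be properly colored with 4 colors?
No, G is not 4-colorable

The clique on vertices [0, 2, 7, 10, 12] has size 5 > 4, so it alone needs 5 colors.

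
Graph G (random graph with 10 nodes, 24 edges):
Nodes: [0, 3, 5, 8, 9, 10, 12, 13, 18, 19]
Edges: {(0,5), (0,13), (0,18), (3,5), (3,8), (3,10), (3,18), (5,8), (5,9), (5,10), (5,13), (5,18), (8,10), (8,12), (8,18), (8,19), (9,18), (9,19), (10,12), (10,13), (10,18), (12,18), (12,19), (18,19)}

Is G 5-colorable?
A valid 5-coloring: color 1: [13, 18]; color 2: [5, 12]; color 3: [0, 8, 9]; color 4: [10, 19]; color 5: [3].
(χ(G) = 5 ≤ 5.)

Yes, G is 5-colorable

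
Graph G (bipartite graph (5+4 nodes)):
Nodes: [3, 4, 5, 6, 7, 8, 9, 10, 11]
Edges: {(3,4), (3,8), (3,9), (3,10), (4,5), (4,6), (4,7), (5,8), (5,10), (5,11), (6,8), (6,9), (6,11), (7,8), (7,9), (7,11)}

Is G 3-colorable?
Yes, G is 3-colorable

A valid 3-coloring: color 1: [4, 8, 9, 10, 11]; color 2: [3, 5, 6, 7].
(χ(G) = 2 ≤ 3.)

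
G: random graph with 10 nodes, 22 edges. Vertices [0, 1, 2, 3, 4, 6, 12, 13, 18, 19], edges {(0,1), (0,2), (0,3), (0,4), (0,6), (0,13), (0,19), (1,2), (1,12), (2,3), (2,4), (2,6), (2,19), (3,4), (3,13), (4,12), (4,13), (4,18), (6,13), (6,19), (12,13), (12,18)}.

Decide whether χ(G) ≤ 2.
The clique on vertices [0, 2, 6, 19] has size 4 > 2, so it alone needs 4 colors.

No, G is not 2-colorable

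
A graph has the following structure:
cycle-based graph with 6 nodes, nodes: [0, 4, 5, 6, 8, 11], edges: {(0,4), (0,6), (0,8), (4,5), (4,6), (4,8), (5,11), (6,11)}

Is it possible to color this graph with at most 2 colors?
The clique on vertices [0, 4, 8] has size 3 > 2, so it alone needs 3 colors.

No, G is not 2-colorable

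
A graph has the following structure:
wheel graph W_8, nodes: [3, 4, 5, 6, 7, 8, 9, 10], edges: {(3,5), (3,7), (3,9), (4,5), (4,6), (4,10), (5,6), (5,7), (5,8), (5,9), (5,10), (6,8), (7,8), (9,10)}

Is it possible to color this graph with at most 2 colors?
The clique on vertices [3, 5, 9] has size 3 > 2, so it alone needs 3 colors.

No, G is not 2-colorable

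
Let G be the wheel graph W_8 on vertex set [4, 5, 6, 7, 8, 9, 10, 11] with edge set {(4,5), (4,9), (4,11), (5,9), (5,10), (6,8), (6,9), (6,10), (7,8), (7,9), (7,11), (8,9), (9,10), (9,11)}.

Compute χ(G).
χ(G) = 4

Clique number ω(G) = 3 (lower bound: χ ≥ ω).
Odd cycle [5, 10, 6, 8, 7, 11, 4] needs 3 colors (χ ≥ 3).
Vertex 9 is adjacent to every vertex of [4, 5, 6, 7, 8, 10, 11], which already need 3 colors among themselves, so 9 needs a new color (χ ≥ 4).
The coloring below uses 4 colors, so χ(G) = 4.
A valid 4-coloring: color 1: [9]; color 2: [5, 6, 11]; color 3: [4, 8, 10]; color 4: [7].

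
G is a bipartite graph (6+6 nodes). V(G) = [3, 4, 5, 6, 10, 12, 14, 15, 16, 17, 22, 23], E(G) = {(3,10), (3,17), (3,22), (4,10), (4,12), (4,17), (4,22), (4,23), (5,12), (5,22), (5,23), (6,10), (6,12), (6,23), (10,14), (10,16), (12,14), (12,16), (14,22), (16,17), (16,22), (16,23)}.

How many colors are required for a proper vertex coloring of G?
Clique number ω(G) = 2 (lower bound: χ ≥ ω).
The graph is bipartite (no odd cycle), so 2 colors suffice: χ(G) = 2.
A valid 2-coloring: color 1: [10, 12, 15, 17, 22, 23]; color 2: [3, 4, 5, 6, 14, 16].

χ(G) = 2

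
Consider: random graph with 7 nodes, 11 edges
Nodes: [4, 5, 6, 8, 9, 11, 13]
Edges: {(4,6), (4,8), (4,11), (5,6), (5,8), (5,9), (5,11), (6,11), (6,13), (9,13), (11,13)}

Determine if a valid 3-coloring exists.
A valid 3-coloring: color 1: [4, 5, 13]; color 2: [8, 9, 11]; color 3: [6].
(χ(G) = 3 ≤ 3.)

Yes, G is 3-colorable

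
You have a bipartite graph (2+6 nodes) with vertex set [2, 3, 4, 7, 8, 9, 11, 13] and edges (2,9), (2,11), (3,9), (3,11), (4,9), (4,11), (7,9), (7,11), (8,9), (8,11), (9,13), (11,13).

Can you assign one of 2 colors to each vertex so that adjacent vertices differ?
Yes, G is 2-colorable

A valid 2-coloring: color 1: [9, 11]; color 2: [2, 3, 4, 7, 8, 13].
(χ(G) = 2 ≤ 2.)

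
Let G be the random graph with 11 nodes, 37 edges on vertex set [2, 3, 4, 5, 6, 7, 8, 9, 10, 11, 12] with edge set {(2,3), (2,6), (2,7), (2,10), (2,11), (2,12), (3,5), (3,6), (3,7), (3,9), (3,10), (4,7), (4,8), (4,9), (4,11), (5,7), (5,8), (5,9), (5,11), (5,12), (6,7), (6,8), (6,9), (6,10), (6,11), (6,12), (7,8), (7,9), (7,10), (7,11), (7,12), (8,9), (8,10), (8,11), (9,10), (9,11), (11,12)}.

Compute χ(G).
Clique number ω(G) = 5 (lower bound: χ ≥ ω).
The clique on [4, 7, 8, 9, 11] has size 5, forcing χ ≥ 5, and the coloring below uses 5 colors, so χ(G) = 5.
A valid 5-coloring: color 1: [7]; color 2: [10, 11]; color 3: [2, 9]; color 4: [4, 5, 6]; color 5: [3, 8, 12].

χ(G) = 5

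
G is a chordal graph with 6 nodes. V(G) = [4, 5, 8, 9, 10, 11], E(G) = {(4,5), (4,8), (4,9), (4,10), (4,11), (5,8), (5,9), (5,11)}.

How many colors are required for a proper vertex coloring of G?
χ(G) = 3

Clique number ω(G) = 3 (lower bound: χ ≥ ω).
The clique on [4, 5, 8] has size 3, forcing χ ≥ 3, and the coloring below uses 3 colors, so χ(G) = 3.
A valid 3-coloring: color 1: [4]; color 2: [5, 10]; color 3: [8, 9, 11].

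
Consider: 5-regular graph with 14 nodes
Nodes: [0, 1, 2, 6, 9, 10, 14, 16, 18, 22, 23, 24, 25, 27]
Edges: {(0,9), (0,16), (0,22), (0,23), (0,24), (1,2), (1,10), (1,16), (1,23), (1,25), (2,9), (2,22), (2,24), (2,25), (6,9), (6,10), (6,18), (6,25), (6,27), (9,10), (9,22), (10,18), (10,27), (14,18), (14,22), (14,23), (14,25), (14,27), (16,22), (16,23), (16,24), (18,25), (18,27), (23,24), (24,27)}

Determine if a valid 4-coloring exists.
A valid 4-coloring: color 1: [0, 1, 6, 14]; color 2: [10, 22, 24, 25]; color 3: [2, 18, 23]; color 4: [9, 16, 27].
(χ(G) = 4 ≤ 4.)

Yes, G is 4-colorable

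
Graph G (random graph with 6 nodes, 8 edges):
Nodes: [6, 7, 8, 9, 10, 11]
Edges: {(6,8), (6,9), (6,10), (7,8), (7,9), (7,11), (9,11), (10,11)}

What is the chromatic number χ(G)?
Clique number ω(G) = 3 (lower bound: χ ≥ ω).
The clique on [7, 9, 11] has size 3, forcing χ ≥ 3, and the coloring below uses 3 colors, so χ(G) = 3.
A valid 3-coloring: color 1: [8, 9, 10]; color 2: [6, 11]; color 3: [7].

χ(G) = 3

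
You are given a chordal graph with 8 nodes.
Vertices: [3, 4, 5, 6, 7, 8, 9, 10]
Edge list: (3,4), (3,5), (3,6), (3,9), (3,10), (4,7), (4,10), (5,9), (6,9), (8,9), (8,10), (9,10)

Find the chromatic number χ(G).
χ(G) = 3

Clique number ω(G) = 3 (lower bound: χ ≥ ω).
The clique on [8, 9, 10] has size 3, forcing χ ≥ 3, and the coloring below uses 3 colors, so χ(G) = 3.
A valid 3-coloring: color 1: [3, 7, 8]; color 2: [4, 9]; color 3: [5, 6, 10].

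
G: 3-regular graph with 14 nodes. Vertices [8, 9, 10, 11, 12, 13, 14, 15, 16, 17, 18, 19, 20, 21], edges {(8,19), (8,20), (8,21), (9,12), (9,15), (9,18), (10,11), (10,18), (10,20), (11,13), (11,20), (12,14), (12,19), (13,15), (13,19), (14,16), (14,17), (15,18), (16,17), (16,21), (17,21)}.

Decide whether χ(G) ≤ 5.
Yes, G is 5-colorable

A valid 5-coloring: color 1: [8, 10, 12, 15, 16]; color 2: [13, 14, 18, 20, 21]; color 3: [9, 11, 17, 19].
(χ(G) = 3 ≤ 5.)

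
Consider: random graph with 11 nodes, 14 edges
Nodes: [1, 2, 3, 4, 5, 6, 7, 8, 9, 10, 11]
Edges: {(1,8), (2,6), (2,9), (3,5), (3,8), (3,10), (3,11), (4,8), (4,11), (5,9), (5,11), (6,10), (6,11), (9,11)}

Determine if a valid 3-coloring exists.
A valid 3-coloring: color 1: [2, 7, 8, 10, 11]; color 2: [1, 3, 4, 6, 9]; color 3: [5].
(χ(G) = 3 ≤ 3.)

Yes, G is 3-colorable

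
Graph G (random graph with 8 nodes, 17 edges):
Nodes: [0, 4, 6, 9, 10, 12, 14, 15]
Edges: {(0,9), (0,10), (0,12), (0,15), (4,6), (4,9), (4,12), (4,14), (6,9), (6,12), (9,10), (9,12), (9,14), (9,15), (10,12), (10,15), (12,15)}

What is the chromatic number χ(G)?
χ(G) = 5

Clique number ω(G) = 5 (lower bound: χ ≥ ω).
The clique on [0, 9, 10, 12, 15] has size 5, forcing χ ≥ 5, and the coloring below uses 5 colors, so χ(G) = 5.
A valid 5-coloring: color 1: [9]; color 2: [12, 14]; color 3: [4, 10]; color 4: [0, 6]; color 5: [15].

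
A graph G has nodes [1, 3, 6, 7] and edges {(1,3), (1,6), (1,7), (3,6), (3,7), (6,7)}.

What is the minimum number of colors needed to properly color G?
χ(G) = 4

Clique number ω(G) = 4 (lower bound: χ ≥ ω).
The clique on [1, 3, 6, 7] has size 4, forcing χ ≥ 4, and the coloring below uses 4 colors, so χ(G) = 4.
A valid 4-coloring: color 1: [6]; color 2: [7]; color 3: [1]; color 4: [3].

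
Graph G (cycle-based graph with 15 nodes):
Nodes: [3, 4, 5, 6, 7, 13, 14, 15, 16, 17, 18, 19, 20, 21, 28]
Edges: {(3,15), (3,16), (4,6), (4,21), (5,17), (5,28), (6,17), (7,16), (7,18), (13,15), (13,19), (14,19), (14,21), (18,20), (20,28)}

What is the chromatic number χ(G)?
Clique number ω(G) = 2 (lower bound: χ ≥ ω).
Odd cycle [15, 3, 16, 7, 18, 20, 28, 5, 17, 6, 4, 21, 14, 19, 13] needs 3 colors (χ ≥ 3).
The coloring below uses 3 colors, so χ(G) = 3.
A valid 3-coloring: color 1: [4, 15, 16, 17, 18, 19, 28]; color 2: [3, 5, 6, 7, 13, 20, 21]; color 3: [14].

χ(G) = 3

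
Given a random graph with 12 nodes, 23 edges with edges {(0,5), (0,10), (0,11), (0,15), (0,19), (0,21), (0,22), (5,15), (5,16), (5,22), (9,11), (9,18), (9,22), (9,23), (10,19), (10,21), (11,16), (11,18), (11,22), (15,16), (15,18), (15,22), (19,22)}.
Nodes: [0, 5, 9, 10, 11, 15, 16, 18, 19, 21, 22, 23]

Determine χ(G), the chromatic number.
χ(G) = 4

Clique number ω(G) = 4 (lower bound: χ ≥ ω).
The clique on [0, 5, 15, 22] has size 4, forcing χ ≥ 4, and the coloring below uses 4 colors, so χ(G) = 4.
A valid 4-coloring: color 1: [0, 9, 16]; color 2: [10, 18, 22, 23]; color 3: [11, 15, 19, 21]; color 4: [5].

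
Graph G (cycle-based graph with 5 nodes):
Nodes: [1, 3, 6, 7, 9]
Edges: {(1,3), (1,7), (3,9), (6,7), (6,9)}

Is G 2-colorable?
Odd cycle [6, 7, 1, 3, 9] needs 3 colors (χ ≥ 3).
Hence χ(G) ≥ 3 > 2, so no proper 2-coloring exists.

No, G is not 2-colorable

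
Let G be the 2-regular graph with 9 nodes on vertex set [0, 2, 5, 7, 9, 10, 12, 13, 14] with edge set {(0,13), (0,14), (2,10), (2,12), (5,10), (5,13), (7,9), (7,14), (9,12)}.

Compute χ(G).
Clique number ω(G) = 2 (lower bound: χ ≥ ω).
Odd cycle [0, 13, 5, 10, 2, 12, 9, 7, 14] needs 3 colors (χ ≥ 3).
The coloring below uses 3 colors, so χ(G) = 3.
A valid 3-coloring: color 1: [0, 2, 5, 7]; color 2: [10, 12, 13, 14]; color 3: [9].

χ(G) = 3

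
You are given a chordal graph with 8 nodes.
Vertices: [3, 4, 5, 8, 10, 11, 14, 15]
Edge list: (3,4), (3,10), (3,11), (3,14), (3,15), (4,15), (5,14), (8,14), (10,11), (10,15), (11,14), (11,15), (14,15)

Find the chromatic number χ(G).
Clique number ω(G) = 4 (lower bound: χ ≥ ω).
The clique on [3, 10, 11, 15] has size 4, forcing χ ≥ 4, and the coloring below uses 4 colors, so χ(G) = 4.
A valid 4-coloring: color 1: [3, 5, 8]; color 2: [15]; color 3: [4, 10, 14]; color 4: [11].

χ(G) = 4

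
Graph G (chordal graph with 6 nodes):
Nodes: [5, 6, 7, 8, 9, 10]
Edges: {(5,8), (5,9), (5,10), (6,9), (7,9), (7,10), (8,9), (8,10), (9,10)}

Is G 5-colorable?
Yes, G is 5-colorable

A valid 5-coloring: color 1: [9]; color 2: [6, 10]; color 3: [5, 7]; color 4: [8].
(χ(G) = 4 ≤ 5.)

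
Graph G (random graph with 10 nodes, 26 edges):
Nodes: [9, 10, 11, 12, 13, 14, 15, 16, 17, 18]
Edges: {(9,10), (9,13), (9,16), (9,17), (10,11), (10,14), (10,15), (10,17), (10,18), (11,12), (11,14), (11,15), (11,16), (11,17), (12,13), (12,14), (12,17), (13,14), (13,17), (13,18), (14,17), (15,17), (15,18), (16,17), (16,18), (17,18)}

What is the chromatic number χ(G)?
χ(G) = 5

Clique number ω(G) = 4 (lower bound: χ ≥ ω).
Suppose a proper 4-coloring c exists. The clique [10, 11, 14, 17] takes 4 distinct colors; by symmetry let c(10) = 1, c(11) = 2, c(14) = 3, c(17) = 4.
- Vertex 12: neighbors [11, 14, 17] already have colors [2, 3, 4] ⇒ c(12) = 1.
- Vertex 13: neighbors [12, 14, 17] already have colors [1, 3, 4] ⇒ c(13) = 2.
- Vertex 18: neighbors [10, 13, 17] already have colors [1, 2, 4] ⇒ c(18) = 3.
- Vertex 15: neighbors [10, 11, 18, 17] already have colors [1, 2, 3, 4] — all 4 colors blocked. Contradiction.
The forced assignments end in a contradiction, so G has no proper 4-coloring (χ ≥ 5).
The coloring below uses 5 colors, so χ(G) = 5.
A valid 5-coloring: color 1: [17]; color 2: [10, 13, 16]; color 3: [9, 11, 18]; color 4: [14, 15]; color 5: [12].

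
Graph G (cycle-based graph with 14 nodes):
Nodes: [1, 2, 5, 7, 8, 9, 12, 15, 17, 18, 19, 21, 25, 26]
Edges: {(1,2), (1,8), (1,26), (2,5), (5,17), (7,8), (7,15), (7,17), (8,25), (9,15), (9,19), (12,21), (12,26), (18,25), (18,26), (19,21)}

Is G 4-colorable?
Yes, G is 4-colorable

A valid 4-coloring: color 1: [2, 8, 15, 17, 21, 26]; color 2: [1, 5, 7, 9, 12, 18]; color 3: [19, 25].
(χ(G) = 3 ≤ 4.)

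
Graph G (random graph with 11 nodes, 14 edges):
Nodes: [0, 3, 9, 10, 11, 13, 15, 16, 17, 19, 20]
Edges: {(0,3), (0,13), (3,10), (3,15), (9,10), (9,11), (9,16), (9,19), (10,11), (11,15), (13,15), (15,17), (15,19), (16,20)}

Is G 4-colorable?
A valid 4-coloring: color 1: [0, 10, 15, 16]; color 2: [3, 9, 13, 17, 20]; color 3: [11, 19].
(χ(G) = 3 ≤ 4.)

Yes, G is 4-colorable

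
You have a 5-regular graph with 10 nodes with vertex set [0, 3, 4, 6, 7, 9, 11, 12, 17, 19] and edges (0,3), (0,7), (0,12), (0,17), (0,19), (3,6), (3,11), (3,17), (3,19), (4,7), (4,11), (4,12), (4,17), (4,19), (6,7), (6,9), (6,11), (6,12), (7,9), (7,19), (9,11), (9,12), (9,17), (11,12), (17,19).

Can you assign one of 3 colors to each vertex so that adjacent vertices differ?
The clique on vertices [0, 3, 17, 19] has size 4 > 3, so it alone needs 4 colors.

No, G is not 3-colorable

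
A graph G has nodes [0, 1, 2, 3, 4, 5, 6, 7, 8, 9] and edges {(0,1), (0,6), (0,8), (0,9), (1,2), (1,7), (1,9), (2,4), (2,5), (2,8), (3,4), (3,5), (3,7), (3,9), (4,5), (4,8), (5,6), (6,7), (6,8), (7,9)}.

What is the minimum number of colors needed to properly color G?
Clique number ω(G) = 3 (lower bound: χ ≥ ω).
Suppose a proper 3-coloring c exists. The clique [0, 1, 9] takes 3 distinct colors; by symmetry let c(0) = 1, c(1) = 2, c(9) = 3.
- Vertex 7: neighbors [1, 9] already have colors [2, 3] ⇒ c(7) = 1.
- Vertex 3: neighbors [7, 9] already have colors [1, 3] ⇒ c(3) = 2.
- Vertex 2: neighbors [1] already have colors [2]; try each remaining color.
- Case c(2) = 1:
  - Vertex 4: neighbors [2, 3] already have colors [1, 2] ⇒ c(4) = 3.
  - Vertex 5: neighbors [2, 3, 4] already have colors [1, 2, 3] — all 3 colors blocked. Contradiction.
- Case c(2) = 3:
  - Vertex 4: neighbors [3, 2] already have colors [2, 3] ⇒ c(4) = 1.
  - Vertex 5: neighbors [4, 3, 2] already have colors [1, 2, 3] — all 3 colors blocked. Contradiction.
Every case ends in a contradiction, so G has no proper 3-coloring (χ ≥ 4).
The coloring below uses 4 colors, so χ(G) = 4.
A valid 4-coloring: color 1: [0, 4, 7]; color 2: [5, 8, 9]; color 3: [2, 3, 6]; color 4: [1].

χ(G) = 4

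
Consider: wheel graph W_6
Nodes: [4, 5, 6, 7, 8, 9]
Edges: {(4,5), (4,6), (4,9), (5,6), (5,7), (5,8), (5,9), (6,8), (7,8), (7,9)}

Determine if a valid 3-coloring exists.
No, G is not 3-colorable

Odd cycle [8, 6, 4, 9, 7] needs 3 colors (χ ≥ 3).
Vertex 5 is adjacent to every vertex of [4, 6, 7, 8, 9], which already need 3 colors among themselves, so 5 needs a new color (χ ≥ 4).
Hence χ(G) ≥ 4 > 3, so no proper 3-coloring exists.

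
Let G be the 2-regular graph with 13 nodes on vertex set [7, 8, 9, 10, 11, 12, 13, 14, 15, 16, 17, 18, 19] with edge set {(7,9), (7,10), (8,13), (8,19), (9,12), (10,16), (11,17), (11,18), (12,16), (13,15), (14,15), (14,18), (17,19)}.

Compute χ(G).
Clique number ω(G) = 2 (lower bound: χ ≥ ω).
Odd cycle [9, 7, 10, 16, 12] needs 3 colors (χ ≥ 3).
The coloring below uses 3 colors, so χ(G) = 3.
A valid 3-coloring: color 1: [7, 8, 15, 16, 17, 18]; color 2: [10, 11, 12, 13, 14, 19]; color 3: [9].

χ(G) = 3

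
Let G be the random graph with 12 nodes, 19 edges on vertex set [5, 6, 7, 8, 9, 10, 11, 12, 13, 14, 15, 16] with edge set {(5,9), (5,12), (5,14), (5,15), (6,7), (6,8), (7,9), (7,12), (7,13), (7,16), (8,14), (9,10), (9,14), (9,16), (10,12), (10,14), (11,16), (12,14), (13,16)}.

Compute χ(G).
χ(G) = 3

Clique number ω(G) = 3 (lower bound: χ ≥ ω).
The clique on [5, 9, 14] has size 3, forcing χ ≥ 3, and the coloring below uses 3 colors, so χ(G) = 3.
A valid 3-coloring: color 1: [8, 9, 11, 12, 13, 15]; color 2: [7, 14]; color 3: [5, 6, 10, 16].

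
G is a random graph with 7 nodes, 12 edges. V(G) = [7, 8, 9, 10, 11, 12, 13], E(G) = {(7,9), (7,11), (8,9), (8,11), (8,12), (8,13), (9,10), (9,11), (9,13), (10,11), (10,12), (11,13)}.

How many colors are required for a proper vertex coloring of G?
χ(G) = 4

Clique number ω(G) = 4 (lower bound: χ ≥ ω).
The clique on [8, 9, 11, 13] has size 4, forcing χ ≥ 4, and the coloring below uses 4 colors, so χ(G) = 4.
A valid 4-coloring: color 1: [11, 12]; color 2: [9]; color 3: [7, 8, 10]; color 4: [13].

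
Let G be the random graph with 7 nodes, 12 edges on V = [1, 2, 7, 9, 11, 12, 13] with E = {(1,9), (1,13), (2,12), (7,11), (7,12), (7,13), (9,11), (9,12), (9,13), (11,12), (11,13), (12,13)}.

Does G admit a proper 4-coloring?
Yes, G is 4-colorable

A valid 4-coloring: color 1: [1, 12]; color 2: [2, 13]; color 3: [11]; color 4: [7, 9].
(χ(G) = 4 ≤ 4.)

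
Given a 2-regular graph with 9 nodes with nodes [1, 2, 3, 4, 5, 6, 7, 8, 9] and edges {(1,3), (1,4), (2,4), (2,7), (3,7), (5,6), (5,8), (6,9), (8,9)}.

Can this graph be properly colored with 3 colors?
Yes, G is 3-colorable

A valid 3-coloring: color 1: [3, 4, 5, 9]; color 2: [1, 6, 7, 8]; color 3: [2].
(χ(G) = 3 ≤ 3.)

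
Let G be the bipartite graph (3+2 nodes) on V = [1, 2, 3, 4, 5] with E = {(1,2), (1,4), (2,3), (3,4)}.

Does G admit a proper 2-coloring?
Yes, G is 2-colorable

A valid 2-coloring: color 1: [1, 3, 5]; color 2: [2, 4].
(χ(G) = 2 ≤ 2.)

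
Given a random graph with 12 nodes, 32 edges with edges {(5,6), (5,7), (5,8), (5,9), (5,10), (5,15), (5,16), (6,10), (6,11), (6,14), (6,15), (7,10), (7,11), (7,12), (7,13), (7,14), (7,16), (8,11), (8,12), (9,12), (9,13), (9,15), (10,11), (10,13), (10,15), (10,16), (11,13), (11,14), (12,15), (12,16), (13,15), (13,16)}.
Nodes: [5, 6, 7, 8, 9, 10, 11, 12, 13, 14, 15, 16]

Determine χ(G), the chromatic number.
χ(G) = 4

Clique number ω(G) = 4 (lower bound: χ ≥ ω).
The clique on [5, 7, 10, 16] has size 4, forcing χ ≥ 4, and the coloring below uses 4 colors, so χ(G) = 4.
A valid 4-coloring: color 1: [5, 12, 13, 14]; color 2: [8, 9, 10]; color 3: [6, 7]; color 4: [11, 15, 16].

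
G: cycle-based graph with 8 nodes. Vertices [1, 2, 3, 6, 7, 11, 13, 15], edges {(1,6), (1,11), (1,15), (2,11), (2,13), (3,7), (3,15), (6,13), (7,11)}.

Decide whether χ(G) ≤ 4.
Yes, G is 4-colorable

A valid 4-coloring: color 1: [3, 6, 11]; color 2: [1, 7, 13]; color 3: [2, 15].
(χ(G) = 3 ≤ 4.)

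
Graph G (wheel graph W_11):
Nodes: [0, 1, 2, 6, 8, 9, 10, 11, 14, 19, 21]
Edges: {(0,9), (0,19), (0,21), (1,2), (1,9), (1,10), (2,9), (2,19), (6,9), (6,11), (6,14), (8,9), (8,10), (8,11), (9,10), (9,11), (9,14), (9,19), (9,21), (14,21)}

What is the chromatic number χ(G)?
Clique number ω(G) = 3 (lower bound: χ ≥ ω).
The clique on [0, 9, 19] has size 3, forcing χ ≥ 3, and the coloring below uses 3 colors, so χ(G) = 3.
A valid 3-coloring: color 1: [9]; color 2: [1, 6, 8, 19, 21]; color 3: [0, 2, 10, 11, 14].

χ(G) = 3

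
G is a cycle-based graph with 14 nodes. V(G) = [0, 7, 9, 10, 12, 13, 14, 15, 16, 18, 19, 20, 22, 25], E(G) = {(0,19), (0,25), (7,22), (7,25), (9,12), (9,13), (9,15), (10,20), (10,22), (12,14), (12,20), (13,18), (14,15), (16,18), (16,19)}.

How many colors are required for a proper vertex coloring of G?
χ(G) = 2

Clique number ω(G) = 2 (lower bound: χ ≥ ω).
The graph is bipartite (no odd cycle), so 2 colors suffice: χ(G) = 2.
A valid 2-coloring: color 1: [9, 14, 18, 19, 20, 22, 25]; color 2: [0, 7, 10, 12, 13, 15, 16].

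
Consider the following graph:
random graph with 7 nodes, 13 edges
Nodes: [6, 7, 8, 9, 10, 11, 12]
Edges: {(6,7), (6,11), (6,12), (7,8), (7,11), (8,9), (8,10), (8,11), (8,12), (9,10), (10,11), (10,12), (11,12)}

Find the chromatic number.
χ(G) = 4

Clique number ω(G) = 4 (lower bound: χ ≥ ω).
The clique on [8, 10, 11, 12] has size 4, forcing χ ≥ 4, and the coloring below uses 4 colors, so χ(G) = 4.
A valid 4-coloring: color 1: [6, 8]; color 2: [9, 11]; color 3: [7, 10]; color 4: [12].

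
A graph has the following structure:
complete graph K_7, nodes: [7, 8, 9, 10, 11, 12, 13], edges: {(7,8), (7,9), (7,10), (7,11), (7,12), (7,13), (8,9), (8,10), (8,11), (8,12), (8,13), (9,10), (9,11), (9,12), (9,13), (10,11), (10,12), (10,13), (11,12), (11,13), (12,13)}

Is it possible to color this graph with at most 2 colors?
No, G is not 2-colorable

The clique on vertices [7, 8, 9, 10, 11, 12, 13] has size 7 > 2, so it alone needs 7 colors.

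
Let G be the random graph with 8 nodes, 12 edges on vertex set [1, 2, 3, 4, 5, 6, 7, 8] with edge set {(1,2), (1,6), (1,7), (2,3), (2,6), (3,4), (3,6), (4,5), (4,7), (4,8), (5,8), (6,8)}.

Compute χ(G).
χ(G) = 3

Clique number ω(G) = 3 (lower bound: χ ≥ ω).
The clique on [1, 2, 6] has size 3, forcing χ ≥ 3, and the coloring below uses 3 colors, so χ(G) = 3.
A valid 3-coloring: color 1: [4, 6]; color 2: [1, 3, 5]; color 3: [2, 7, 8].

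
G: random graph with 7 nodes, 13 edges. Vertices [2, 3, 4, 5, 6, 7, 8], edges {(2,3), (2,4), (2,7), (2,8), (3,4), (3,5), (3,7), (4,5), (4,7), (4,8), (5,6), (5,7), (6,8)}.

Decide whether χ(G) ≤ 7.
A valid 7-coloring: color 1: [4, 6]; color 2: [2, 5]; color 3: [7, 8]; color 4: [3].
(χ(G) = 4 ≤ 7.)

Yes, G is 7-colorable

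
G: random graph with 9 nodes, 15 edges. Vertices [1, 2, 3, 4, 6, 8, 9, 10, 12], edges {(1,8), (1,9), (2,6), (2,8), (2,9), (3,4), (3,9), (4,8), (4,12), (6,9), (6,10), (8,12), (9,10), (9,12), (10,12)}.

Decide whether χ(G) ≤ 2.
The clique on vertices [4, 8, 12] has size 3 > 2, so it alone needs 3 colors.

No, G is not 2-colorable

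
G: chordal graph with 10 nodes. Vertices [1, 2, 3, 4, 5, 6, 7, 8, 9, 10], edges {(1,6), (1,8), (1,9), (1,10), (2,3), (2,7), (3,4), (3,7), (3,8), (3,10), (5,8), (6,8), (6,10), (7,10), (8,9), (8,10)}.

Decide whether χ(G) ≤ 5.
A valid 5-coloring: color 1: [4, 7, 8]; color 2: [2, 5, 9, 10]; color 3: [1, 3]; color 4: [6].
(χ(G) = 4 ≤ 5.)

Yes, G is 5-colorable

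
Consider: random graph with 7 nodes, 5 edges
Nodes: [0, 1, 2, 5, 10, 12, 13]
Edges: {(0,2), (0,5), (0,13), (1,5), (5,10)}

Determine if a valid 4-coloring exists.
Yes, G is 4-colorable

A valid 4-coloring: color 1: [2, 5, 12, 13]; color 2: [0, 1, 10].
(χ(G) = 2 ≤ 4.)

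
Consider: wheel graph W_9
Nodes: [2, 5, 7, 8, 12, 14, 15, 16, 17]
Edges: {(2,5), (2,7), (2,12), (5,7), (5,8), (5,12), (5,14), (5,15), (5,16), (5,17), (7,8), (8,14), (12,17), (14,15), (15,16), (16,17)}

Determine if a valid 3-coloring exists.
A valid 3-coloring: color 1: [5]; color 2: [7, 12, 14, 16]; color 3: [2, 8, 15, 17].
(χ(G) = 3 ≤ 3.)

Yes, G is 3-colorable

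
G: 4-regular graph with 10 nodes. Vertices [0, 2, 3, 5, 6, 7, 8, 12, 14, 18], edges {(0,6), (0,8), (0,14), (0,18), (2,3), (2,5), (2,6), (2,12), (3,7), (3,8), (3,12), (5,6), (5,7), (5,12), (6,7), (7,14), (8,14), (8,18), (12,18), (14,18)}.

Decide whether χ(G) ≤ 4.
Yes, G is 4-colorable

A valid 4-coloring: color 1: [6, 12, 14]; color 2: [3, 5, 18]; color 3: [0, 2, 7]; color 4: [8].
(χ(G) = 4 ≤ 4.)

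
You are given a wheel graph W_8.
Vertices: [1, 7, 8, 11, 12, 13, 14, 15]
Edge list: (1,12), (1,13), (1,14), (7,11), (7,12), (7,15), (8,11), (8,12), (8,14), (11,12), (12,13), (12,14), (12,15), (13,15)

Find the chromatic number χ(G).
Clique number ω(G) = 3 (lower bound: χ ≥ ω).
Odd cycle [8, 14, 1, 13, 15, 7, 11] needs 3 colors (χ ≥ 3).
Vertex 12 is adjacent to every vertex of [1, 7, 8, 11, 13, 14, 15], which already need 3 colors among themselves, so 12 needs a new color (χ ≥ 4).
The coloring below uses 4 colors, so χ(G) = 4.
A valid 4-coloring: color 1: [12]; color 2: [1, 7, 8]; color 3: [11, 13, 14]; color 4: [15].

χ(G) = 4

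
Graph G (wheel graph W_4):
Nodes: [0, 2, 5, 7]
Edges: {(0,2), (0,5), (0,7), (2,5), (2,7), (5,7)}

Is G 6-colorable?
Yes, G is 6-colorable

A valid 6-coloring: color 1: [2]; color 2: [7]; color 3: [0]; color 4: [5].
(χ(G) = 4 ≤ 6.)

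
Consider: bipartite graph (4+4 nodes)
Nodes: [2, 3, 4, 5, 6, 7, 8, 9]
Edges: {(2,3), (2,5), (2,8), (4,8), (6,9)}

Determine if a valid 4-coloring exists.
A valid 4-coloring: color 1: [2, 4, 6, 7]; color 2: [3, 5, 8, 9].
(χ(G) = 2 ≤ 4.)

Yes, G is 4-colorable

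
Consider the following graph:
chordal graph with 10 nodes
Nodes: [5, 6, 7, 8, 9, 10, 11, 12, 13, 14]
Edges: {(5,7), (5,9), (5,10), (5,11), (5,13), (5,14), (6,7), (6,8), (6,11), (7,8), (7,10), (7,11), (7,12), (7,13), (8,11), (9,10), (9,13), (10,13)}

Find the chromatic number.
χ(G) = 4

Clique number ω(G) = 4 (lower bound: χ ≥ ω).
The clique on [5, 9, 10, 13] has size 4, forcing χ ≥ 4, and the coloring below uses 4 colors, so χ(G) = 4.
A valid 4-coloring: color 1: [7, 9, 14]; color 2: [5, 6, 12]; color 3: [11, 13]; color 4: [8, 10].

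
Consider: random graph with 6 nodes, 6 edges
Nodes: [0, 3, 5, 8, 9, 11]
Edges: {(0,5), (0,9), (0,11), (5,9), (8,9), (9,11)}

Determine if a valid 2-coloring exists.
No, G is not 2-colorable

The clique on vertices [0, 9, 11] has size 3 > 2, so it alone needs 3 colors.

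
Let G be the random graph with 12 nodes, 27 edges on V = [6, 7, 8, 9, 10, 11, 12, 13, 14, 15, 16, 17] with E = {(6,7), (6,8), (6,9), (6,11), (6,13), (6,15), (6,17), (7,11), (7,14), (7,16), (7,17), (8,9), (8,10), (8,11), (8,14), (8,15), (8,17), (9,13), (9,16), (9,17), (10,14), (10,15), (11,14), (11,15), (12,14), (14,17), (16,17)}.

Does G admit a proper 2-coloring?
The clique on vertices [6, 8, 9, 17] has size 4 > 2, so it alone needs 4 colors.

No, G is not 2-colorable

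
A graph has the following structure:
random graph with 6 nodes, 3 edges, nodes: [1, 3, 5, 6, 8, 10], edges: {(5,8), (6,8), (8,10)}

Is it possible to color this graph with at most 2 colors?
Yes, G is 2-colorable

A valid 2-coloring: color 1: [1, 3, 8]; color 2: [5, 6, 10].
(χ(G) = 2 ≤ 2.)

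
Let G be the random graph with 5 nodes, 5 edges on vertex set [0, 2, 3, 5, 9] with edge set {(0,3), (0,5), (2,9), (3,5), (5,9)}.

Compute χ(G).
Clique number ω(G) = 3 (lower bound: χ ≥ ω).
The clique on [0, 3, 5] has size 3, forcing χ ≥ 3, and the coloring below uses 3 colors, so χ(G) = 3.
A valid 3-coloring: color 1: [2, 5]; color 2: [3, 9]; color 3: [0].

χ(G) = 3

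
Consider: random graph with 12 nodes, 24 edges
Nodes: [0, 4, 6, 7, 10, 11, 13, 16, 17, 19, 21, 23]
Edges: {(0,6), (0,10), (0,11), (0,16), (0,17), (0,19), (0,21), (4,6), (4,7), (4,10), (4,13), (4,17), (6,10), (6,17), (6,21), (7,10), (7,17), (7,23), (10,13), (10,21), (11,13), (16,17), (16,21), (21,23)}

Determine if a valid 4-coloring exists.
Yes, G is 4-colorable

A valid 4-coloring: color 1: [0, 4, 23]; color 2: [10, 11, 17, 19]; color 3: [7, 13, 21]; color 4: [6, 16].
(χ(G) = 4 ≤ 4.)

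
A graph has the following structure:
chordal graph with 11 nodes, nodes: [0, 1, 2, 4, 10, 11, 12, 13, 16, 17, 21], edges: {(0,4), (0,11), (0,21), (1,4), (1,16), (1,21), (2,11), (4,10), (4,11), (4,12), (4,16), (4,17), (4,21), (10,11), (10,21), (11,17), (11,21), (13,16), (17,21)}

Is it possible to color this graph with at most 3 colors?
The clique on vertices [0, 4, 11, 21] has size 4 > 3, so it alone needs 4 colors.

No, G is not 3-colorable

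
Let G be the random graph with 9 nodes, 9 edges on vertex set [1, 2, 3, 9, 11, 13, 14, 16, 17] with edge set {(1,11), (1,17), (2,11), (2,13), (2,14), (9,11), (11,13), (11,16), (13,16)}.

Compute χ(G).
χ(G) = 3

Clique number ω(G) = 3 (lower bound: χ ≥ ω).
The clique on [11, 13, 16] has size 3, forcing χ ≥ 3, and the coloring below uses 3 colors, so χ(G) = 3.
A valid 3-coloring: color 1: [3, 11, 14, 17]; color 2: [1, 9, 13]; color 3: [2, 16].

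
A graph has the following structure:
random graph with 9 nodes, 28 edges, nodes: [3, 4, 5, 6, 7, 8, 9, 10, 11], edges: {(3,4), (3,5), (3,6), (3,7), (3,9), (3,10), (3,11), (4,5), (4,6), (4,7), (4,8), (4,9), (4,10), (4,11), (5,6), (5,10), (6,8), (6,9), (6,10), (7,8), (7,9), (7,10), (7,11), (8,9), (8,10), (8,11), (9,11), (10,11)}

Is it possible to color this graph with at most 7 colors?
A valid 7-coloring: color 1: [4]; color 2: [3, 8]; color 3: [9, 10]; color 4: [5, 7]; color 5: [6, 11].
(χ(G) = 5 ≤ 7.)

Yes, G is 7-colorable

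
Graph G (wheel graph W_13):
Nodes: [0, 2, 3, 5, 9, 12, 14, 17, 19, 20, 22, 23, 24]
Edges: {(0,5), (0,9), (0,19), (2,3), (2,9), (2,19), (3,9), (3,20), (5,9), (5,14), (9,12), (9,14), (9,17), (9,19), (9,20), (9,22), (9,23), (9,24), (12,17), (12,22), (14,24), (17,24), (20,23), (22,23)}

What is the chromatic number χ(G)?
χ(G) = 3

Clique number ω(G) = 3 (lower bound: χ ≥ ω).
The clique on [0, 9, 19] has size 3, forcing χ ≥ 3, and the coloring below uses 3 colors, so χ(G) = 3.
A valid 3-coloring: color 1: [9]; color 2: [3, 5, 12, 19, 23, 24]; color 3: [0, 2, 14, 17, 20, 22].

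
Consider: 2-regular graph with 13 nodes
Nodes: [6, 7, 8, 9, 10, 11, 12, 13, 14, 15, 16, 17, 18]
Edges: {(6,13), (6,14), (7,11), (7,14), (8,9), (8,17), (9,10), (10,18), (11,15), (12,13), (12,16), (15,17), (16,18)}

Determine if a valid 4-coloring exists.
A valid 4-coloring: color 1: [8, 10, 11, 13, 14, 16]; color 2: [6, 7, 9, 12, 17, 18]; color 3: [15].
(χ(G) = 3 ≤ 4.)

Yes, G is 4-colorable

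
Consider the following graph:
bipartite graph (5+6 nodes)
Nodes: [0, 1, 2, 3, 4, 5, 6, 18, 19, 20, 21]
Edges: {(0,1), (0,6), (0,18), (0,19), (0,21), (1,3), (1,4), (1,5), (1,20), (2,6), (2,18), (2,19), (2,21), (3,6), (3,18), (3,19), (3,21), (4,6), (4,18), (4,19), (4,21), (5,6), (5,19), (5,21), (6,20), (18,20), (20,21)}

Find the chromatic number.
Clique number ω(G) = 2 (lower bound: χ ≥ ω).
The graph is bipartite (no odd cycle), so 2 colors suffice: χ(G) = 2.
A valid 2-coloring: color 1: [1, 6, 18, 19, 21]; color 2: [0, 2, 3, 4, 5, 20].

χ(G) = 2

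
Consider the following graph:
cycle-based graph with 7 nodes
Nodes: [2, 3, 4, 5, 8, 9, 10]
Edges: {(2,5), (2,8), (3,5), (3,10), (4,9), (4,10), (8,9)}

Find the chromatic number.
Clique number ω(G) = 2 (lower bound: χ ≥ ω).
Odd cycle [3, 5, 2, 8, 9, 4, 10] needs 3 colors (χ ≥ 3).
The coloring below uses 3 colors, so χ(G) = 3.
A valid 3-coloring: color 1: [2, 3, 4]; color 2: [5, 8, 10]; color 3: [9].

χ(G) = 3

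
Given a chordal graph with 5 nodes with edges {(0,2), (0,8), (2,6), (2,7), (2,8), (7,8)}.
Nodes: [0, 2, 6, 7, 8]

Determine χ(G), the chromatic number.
Clique number ω(G) = 3 (lower bound: χ ≥ ω).
The clique on [0, 2, 8] has size 3, forcing χ ≥ 3, and the coloring below uses 3 colors, so χ(G) = 3.
A valid 3-coloring: color 1: [2]; color 2: [6, 8]; color 3: [0, 7].

χ(G) = 3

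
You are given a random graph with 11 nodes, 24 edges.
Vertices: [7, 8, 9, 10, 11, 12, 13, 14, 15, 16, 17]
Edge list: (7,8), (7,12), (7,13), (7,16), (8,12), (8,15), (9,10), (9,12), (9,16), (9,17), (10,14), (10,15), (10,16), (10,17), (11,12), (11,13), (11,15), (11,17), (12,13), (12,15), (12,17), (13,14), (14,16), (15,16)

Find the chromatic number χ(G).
Clique number ω(G) = 3 (lower bound: χ ≥ ω).
Odd cycle [15, 11, 13, 7, 8] needs 3 colors (χ ≥ 3).
Vertex 12 is adjacent to every vertex of [7, 8, 11, 13, 15], which already need 3 colors among themselves, so 12 needs a new color (χ ≥ 4).
The coloring below uses 4 colors, so χ(G) = 4.
A valid 4-coloring: color 1: [12, 16]; color 2: [13, 15, 17]; color 3: [7, 10, 11]; color 4: [8, 9, 14].

χ(G) = 4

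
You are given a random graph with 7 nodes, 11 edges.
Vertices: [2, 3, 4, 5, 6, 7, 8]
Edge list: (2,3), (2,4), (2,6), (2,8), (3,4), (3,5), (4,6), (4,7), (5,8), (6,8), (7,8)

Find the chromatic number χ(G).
Clique number ω(G) = 3 (lower bound: χ ≥ ω).
The clique on [2, 6, 8] has size 3, forcing χ ≥ 3, and the coloring below uses 3 colors, so χ(G) = 3.
A valid 3-coloring: color 1: [2, 5, 7]; color 2: [4, 8]; color 3: [3, 6].

χ(G) = 3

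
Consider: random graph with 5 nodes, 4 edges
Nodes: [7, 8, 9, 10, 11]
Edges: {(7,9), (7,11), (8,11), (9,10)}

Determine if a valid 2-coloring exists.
Yes, G is 2-colorable

A valid 2-coloring: color 1: [9, 11]; color 2: [7, 8, 10].
(χ(G) = 2 ≤ 2.)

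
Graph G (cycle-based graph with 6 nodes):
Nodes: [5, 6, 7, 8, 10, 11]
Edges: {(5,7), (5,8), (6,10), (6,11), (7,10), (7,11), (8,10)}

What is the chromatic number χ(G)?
χ(G) = 2

Clique number ω(G) = 2 (lower bound: χ ≥ ω).
The graph is bipartite (no odd cycle), so 2 colors suffice: χ(G) = 2.
A valid 2-coloring: color 1: [6, 7, 8]; color 2: [5, 10, 11].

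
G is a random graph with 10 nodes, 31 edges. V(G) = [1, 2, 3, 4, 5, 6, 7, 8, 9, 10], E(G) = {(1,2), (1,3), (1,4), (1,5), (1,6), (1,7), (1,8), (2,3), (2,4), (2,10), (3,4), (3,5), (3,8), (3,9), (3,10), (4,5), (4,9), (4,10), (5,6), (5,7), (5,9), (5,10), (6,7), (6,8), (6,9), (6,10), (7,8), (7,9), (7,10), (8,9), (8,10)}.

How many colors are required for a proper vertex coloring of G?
Clique number ω(G) = 4 (lower bound: χ ≥ ω).
The clique on [1, 2, 3, 4] has size 4, forcing χ ≥ 4, and the coloring below uses 4 colors, so χ(G) = 4.
A valid 4-coloring: color 1: [1, 9, 10]; color 2: [2, 5, 8]; color 3: [3, 6]; color 4: [4, 7].

χ(G) = 4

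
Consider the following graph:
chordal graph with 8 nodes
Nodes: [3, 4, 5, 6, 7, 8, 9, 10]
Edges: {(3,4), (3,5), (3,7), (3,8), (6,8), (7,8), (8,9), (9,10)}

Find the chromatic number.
χ(G) = 3

Clique number ω(G) = 3 (lower bound: χ ≥ ω).
The clique on [3, 7, 8] has size 3, forcing χ ≥ 3, and the coloring below uses 3 colors, so χ(G) = 3.
A valid 3-coloring: color 1: [3, 6, 9]; color 2: [4, 5, 8, 10]; color 3: [7].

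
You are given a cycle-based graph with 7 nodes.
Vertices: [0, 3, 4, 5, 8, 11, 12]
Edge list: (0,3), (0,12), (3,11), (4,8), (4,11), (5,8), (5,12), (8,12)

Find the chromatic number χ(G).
Clique number ω(G) = 3 (lower bound: χ ≥ ω).
The clique on [5, 8, 12] has size 3, forcing χ ≥ 3, and the coloring below uses 3 colors, so χ(G) = 3.
A valid 3-coloring: color 1: [3, 4, 12]; color 2: [0, 8, 11]; color 3: [5].

χ(G) = 3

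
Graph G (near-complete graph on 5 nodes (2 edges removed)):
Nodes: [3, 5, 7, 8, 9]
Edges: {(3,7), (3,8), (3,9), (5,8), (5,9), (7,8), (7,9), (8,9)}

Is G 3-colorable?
The clique on vertices [3, 7, 8, 9] has size 4 > 3, so it alone needs 4 colors.

No, G is not 3-colorable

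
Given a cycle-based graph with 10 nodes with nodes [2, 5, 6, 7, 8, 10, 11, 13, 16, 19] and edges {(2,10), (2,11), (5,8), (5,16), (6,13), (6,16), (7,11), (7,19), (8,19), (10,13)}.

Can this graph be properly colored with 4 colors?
A valid 4-coloring: color 1: [2, 7, 8, 13, 16]; color 2: [5, 6, 10, 11, 19].
(χ(G) = 2 ≤ 4.)

Yes, G is 4-colorable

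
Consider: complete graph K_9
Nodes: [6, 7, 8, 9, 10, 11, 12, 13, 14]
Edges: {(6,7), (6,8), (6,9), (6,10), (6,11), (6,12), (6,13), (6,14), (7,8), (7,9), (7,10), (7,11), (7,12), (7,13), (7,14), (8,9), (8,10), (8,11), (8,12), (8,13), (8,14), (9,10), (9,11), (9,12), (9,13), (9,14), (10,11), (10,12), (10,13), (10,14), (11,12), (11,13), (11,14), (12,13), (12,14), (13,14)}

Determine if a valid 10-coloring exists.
A valid 10-coloring: color 1: [12]; color 2: [9]; color 3: [10]; color 4: [11]; color 5: [13]; color 6: [6]; color 7: [8]; color 8: [7]; color 9: [14].
(χ(G) = 9 ≤ 10.)

Yes, G is 10-colorable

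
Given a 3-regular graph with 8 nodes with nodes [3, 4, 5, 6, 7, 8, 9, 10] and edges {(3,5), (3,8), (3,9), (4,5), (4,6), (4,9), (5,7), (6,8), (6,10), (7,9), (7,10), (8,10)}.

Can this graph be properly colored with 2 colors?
No, G is not 2-colorable

The clique on vertices [6, 8, 10] has size 3 > 2, so it alone needs 3 colors.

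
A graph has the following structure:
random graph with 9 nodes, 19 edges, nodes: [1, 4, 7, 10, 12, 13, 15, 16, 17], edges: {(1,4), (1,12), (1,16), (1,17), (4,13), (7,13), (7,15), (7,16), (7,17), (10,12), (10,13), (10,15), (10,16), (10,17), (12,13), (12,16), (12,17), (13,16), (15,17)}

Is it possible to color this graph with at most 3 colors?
The clique on vertices [10, 12, 13, 16] has size 4 > 3, so it alone needs 4 colors.

No, G is not 3-colorable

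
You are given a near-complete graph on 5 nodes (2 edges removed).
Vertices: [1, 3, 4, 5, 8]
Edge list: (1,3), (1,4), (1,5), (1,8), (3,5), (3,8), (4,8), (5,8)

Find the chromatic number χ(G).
χ(G) = 4

Clique number ω(G) = 4 (lower bound: χ ≥ ω).
The clique on [1, 3, 5, 8] has size 4, forcing χ ≥ 4, and the coloring below uses 4 colors, so χ(G) = 4.
A valid 4-coloring: color 1: [1]; color 2: [8]; color 3: [4, 5]; color 4: [3].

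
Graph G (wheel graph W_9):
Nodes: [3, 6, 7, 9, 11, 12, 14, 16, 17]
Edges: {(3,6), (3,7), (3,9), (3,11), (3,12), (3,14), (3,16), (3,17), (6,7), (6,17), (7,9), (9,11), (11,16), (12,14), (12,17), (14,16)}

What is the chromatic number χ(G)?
χ(G) = 3

Clique number ω(G) = 3 (lower bound: χ ≥ ω).
The clique on [3, 6, 17] has size 3, forcing χ ≥ 3, and the coloring below uses 3 colors, so χ(G) = 3.
A valid 3-coloring: color 1: [3]; color 2: [6, 9, 12, 16]; color 3: [7, 11, 14, 17].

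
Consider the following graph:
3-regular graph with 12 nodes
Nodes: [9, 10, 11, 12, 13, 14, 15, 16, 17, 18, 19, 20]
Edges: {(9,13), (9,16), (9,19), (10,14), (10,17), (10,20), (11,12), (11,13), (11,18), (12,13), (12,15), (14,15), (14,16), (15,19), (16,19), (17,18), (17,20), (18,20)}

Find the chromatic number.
Clique number ω(G) = 3 (lower bound: χ ≥ ω).
The clique on [9, 16, 19] has size 3, forcing χ ≥ 3, and the coloring below uses 3 colors, so χ(G) = 3.
A valid 3-coloring: color 1: [11, 14, 17, 19]; color 2: [10, 13, 15, 16, 18]; color 3: [9, 12, 20].

χ(G) = 3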